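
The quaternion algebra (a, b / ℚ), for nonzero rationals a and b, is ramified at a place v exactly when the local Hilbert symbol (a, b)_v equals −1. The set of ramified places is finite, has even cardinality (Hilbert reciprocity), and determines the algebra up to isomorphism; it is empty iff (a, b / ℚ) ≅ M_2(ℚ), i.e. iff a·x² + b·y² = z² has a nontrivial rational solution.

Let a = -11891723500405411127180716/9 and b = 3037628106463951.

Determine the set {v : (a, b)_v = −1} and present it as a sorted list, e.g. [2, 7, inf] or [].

Mod squares: a ≡ -899899, b ≡ 31. Check v ∈ {∞, 2, 3, 7, 11, 13, 29, 31}.
v=13: a=13^1·(≡6), b=13^2·(≡2) mod 13; (6|13)=-1, (2|13)=-1; (−1)^{1·2·6}·(-1)^2·(-1)^1 = -1.
v=29: a=29^3·(≡7), b=29^2·(≡10) mod 29; (7|29)=+1, (10|29)=-1; (−1)^{3·2·14}·(+1)^2·(-1)^3 = -1.
v=11: a=11^7·(≡3), b=11^4·(≡3) mod 11; (3|11)=+1, (3|11)=+1; (−1)^{7·4·5}·(+1)^4·(+1)^7 = +1.
v=∞: -899899 < 0 and 31 > 0  ⇒  (a,b)_∞ = +1.
v=31: a=31^5·(≡25), b=31^3·(≡20) mod 31; (25|31)=+1, (20|31)=+1; (−1)^{5·3·15}·(+1)^3·(+1)^5 = -1.
v=7: a=7^5·(≡5), b=7^2·(≡3) mod 7; (5|7)=-1, (3|7)=-1; (−1)^{5·2·3}·(-1)^2·(-1)^5 = -1.
v=2: v_2(a)=2, v_2(b)=0; units ≡ 5, 7 (mod 8); ε·ε+αω+βω = 0·1+2·0+0·1 ≡ 0  ⇒  (a,b)_2 = +1.
v=3: a=3^-2·(≡2), b=3^0·(≡1) mod 3; (2|3)=-1, (1|3)=+1; (−1)^{-2·0·1}·(-1)^0·(+1)^-2 = +1.
|Ram(-899899, 31)| = 4, even; anisotropic at {7, 13, 29, 31}.

[7, 13, 29, 31]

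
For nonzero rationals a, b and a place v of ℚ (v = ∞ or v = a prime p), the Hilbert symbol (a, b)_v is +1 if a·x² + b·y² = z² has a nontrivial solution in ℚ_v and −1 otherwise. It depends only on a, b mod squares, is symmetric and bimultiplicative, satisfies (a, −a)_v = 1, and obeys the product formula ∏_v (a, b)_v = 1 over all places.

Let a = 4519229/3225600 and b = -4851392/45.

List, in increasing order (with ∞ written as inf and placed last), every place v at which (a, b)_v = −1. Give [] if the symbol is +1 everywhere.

(a, b) ≡ (3094, -7735) mod (ℚ^×)²; places V = {2, 3, 5, 7, 11, 13, 17, ∞}.
(a,b)_2: α=-11, β=6; u≡3, v≡1 (mod 8); ε(u)ε(v)=1·0, αω(v)=-11·0, βω(u)=6·1; sum ≡ 0  ⇒  +1.
(a,b)_13: α=3, u≡3; β=1, v≡12 (mod 13); (3|13)=+1, (12|13)=+1; sign (−1)^0·+1^1·+1^3 = +1.
(a,b)_11: α=2, u≡1; β=0, v≡4 (mod 11); (1|11)=+1, (4|11)=+1; sign (−1)^0·+1^0·+1^2 = +1.
(a,b)_3: α=-2, u≡1; β=-2, v≡2 (mod 3); (1|3)=+1, (2|3)=-1; sign (−1)^0·+1^-2·-1^-2 = +1.
(a,b)_5: α=-2, u≡1; β=-1, v≡2 (mod 5); (1|5)=+1, (2|5)=-1; sign (−1)^0·+1^-1·-1^-2 = +1.
(a,b)_∞: sgn(3094)=+, sgn(-7735)=−, so +1.
(a,b)_7: α=-1, u≡2; β=3, v≡1 (mod 7); (2|7)=+1, (1|7)=+1; sign (−1)^1·+1^3·+1^-1 = -1.
(a,b)_17: α=1, u≡14; β=1, v≡8 (mod 17); (14|17)=-1, (8|17)=+1; sign (−1)^0·-1^1·+1^1 = -1.
(3094, -7735 / ℚ) ramifies at {7, 17}: a division algebra.

[7, 17]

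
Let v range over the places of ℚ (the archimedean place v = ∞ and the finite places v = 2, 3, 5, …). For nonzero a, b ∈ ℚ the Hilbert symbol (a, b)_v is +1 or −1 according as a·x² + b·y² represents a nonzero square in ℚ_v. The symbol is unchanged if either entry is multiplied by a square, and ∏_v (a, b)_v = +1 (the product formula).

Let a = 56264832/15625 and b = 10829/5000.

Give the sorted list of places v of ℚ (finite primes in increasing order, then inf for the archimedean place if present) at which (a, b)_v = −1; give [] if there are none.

[2, 13]

(a, b) ≡ (2, 442) mod (ℚ^×)²; places V = {2, 3, 5, 7, 13, 17, ∞}.
(a,b)_2: α=7, β=-3; u≡1, v≡5 (mod 8); ε(u)ε(v)=0·0, αω(v)=7·1, βω(u)=-3·0; sum ≡ 1  ⇒  -1.
(a,b)_5: α=-6, u≡2; β=-4, v≡3 (mod 5); (2|5)=-1, (3|5)=-1; sign (−1)^0·-1^-4·-1^-6 = +1.
(a,b)_17: α=2, u≡2; β=1, v≡4 (mod 17); (2|17)=+1, (4|17)=+1; sign (−1)^0·+1^1·+1^2 = +1.
(a,b)_3: α=2, u≡2; β=0, v≡1 (mod 3); (2|3)=-1, (1|3)=+1; sign (−1)^0·-1^0·+1^2 = +1.
(a,b)_13: α=2, u≡2; β=1, v≡5 (mod 13); (2|13)=-1, (5|13)=-1; sign (−1)^0·-1^1·-1^2 = -1.
(a,b)_7: α=0, u≡1; β=2, v≡2 (mod 7); (1|7)=+1, (2|7)=+1; sign (−1)^0·+1^2·+1^0 = +1.
(a,b)_∞: sgn(2)=+, sgn(442)=+, so +1.
(2, 442 / ℚ) ramifies at {2, 13}: a division algebra.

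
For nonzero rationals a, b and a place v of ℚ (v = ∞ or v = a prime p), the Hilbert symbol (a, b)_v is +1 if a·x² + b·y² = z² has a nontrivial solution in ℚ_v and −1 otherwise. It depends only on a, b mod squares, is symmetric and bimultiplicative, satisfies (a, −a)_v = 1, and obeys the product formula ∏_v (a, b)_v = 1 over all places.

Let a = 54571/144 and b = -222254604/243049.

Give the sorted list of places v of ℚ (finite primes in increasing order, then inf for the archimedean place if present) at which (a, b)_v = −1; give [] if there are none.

(a, b) ≡ (451, -451) mod (ℚ^×)²; places V = {2, 3, 11, 13, 17, 29, 41, ∞}.
(a,b)_∞: sgn(451)=+, sgn(-451)=−, so +1.
(a,b)_11: α=3, u≡8; β=1, v≡3 (mod 11); (8|11)=-1, (3|11)=+1; sign (−1)^1·-1^1·+1^3 = +1.
(a,b)_13: α=0, u≡10; β=2, v≡3 (mod 13); (10|13)=+1, (3|13)=+1; sign (−1)^0·+1^2·+1^0 = +1.
(a,b)_41: α=1, u≡38; β=1, v≡12 (mod 41); (38|41)=-1, (12|41)=-1; sign (−1)^0·-1^1·-1^1 = +1.
(a,b)_2: α=-4, β=2; u≡3, v≡5 (mod 8); ε(u)ε(v)=1·0, αω(v)=-4·1, βω(u)=2·1; sum ≡ 0  ⇒  +1.
(a,b)_29: α=0, u≡7; β=-2, v≡25 (mod 29); (7|29)=+1, (25|29)=+1; sign (−1)^0·+1^-2·+1^0 = +1.
(a,b)_17: α=0, u≡15; β=-2, v≡8 (mod 17); (15|17)=+1, (8|17)=+1; sign (−1)^0·+1^-2·+1^0 = +1.
(a,b)_3: α=-2, u≡1; β=6, v≡2 (mod 3); (1|3)=+1, (2|3)=-1; sign (−1)^0·+1^6·-1^-2 = +1.
Every local symbol is +1, so the conic 451·x² + -451·y² = z² has ℚ_v-points for all v and hence a ℚ-point; (a, b / ℚ) ≅ M_2(ℚ).

[]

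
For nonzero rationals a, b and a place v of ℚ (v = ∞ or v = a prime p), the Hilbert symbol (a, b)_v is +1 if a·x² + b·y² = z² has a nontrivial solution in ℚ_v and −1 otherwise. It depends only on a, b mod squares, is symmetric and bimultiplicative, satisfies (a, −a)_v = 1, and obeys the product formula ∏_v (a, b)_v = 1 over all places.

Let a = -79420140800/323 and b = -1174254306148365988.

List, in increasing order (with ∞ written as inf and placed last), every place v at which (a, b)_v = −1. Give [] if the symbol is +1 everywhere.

Mod squares: a ≡ -676039, b ≡ -96577. Check v ∈ {∞, 2, 5, 7, 11, 13, 17, 19, 23}.
v=7: a=7^3·(≡1), b=7^6·(≡1) mod 7; (1|7)=+1, (1|7)=+1; (−1)^{3·6·3}·(+1)^6·(+1)^3 = +1.
v=17: a=17^-1·(≡15), b=17^3·(≡12) mod 17; (15|17)=+1, (12|17)=-1; (−1)^{-1·3·8}·(+1)^3·(-1)^-1 = -1.
v=19: a=19^-1·(≡5), b=19^1·(≡9) mod 19; (5|19)=+1, (9|19)=+1; (−1)^{-1·1·9}·(+1)^1·(+1)^-1 = -1.
v=2: v_2(a)=8, v_2(b)=2; units ≡ 1, 7 (mod 8); ε·ε+αω+βω = 0·1+8·0+2·0 ≡ 0  ⇒  (a,b)_2 = +1.
v=5: a=5^2·(≡1), b=5^0·(≡2) mod 5; (1|5)=+1, (2|5)=-1; (−1)^{2·0·2}·(+1)^0·(-1)^2 = +1.
v=∞: -676039 < 0 and -96577 < 0  ⇒  (a,b)_∞ = -1.
v=13: a=13^1·(≡10), b=13^3·(≡11) mod 13; (10|13)=+1, (11|13)=-1; (−1)^{1·3·6}·(+1)^3·(-1)^1 = -1.
v=23: a=23^1·(≡16), b=23^3·(≡11) mod 23; (16|23)=+1, (11|23)=-1; (−1)^{1·3·11}·(+1)^3·(-1)^1 = +1.
v=11: a=11^2·(≡2), b=11^0·(≡4) mod 11; (2|11)=-1, (4|11)=+1; (−1)^{2·0·5}·(-1)^0·(+1)^2 = +1.
|Ram(-676039, -96577)| = 4, even; anisotropic at {13, 17, 19, ∞}.

[13, 17, 19, inf]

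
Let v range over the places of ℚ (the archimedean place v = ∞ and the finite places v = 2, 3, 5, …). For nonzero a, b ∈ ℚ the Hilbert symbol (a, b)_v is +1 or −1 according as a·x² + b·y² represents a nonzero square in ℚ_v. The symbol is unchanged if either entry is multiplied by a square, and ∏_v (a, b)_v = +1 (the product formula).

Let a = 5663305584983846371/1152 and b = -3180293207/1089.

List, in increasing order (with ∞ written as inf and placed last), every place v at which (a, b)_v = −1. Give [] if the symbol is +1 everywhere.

(a, b) ≡ (38, -384047) mod (ℚ^×)²; places V = {2, 3, 7, 11, 13, 17, 19, 29, 41, ∞}.
(a,b)_2: α=-7, β=0; u≡3, v≡1 (mod 8); ε(u)ε(v)=1·0, αω(v)=-7·0, βω(u)=0·1; sum ≡ 0  ⇒  +1.
(a,b)_∞: sgn(38)=+, sgn(-384047)=−, so +1.
(a,b)_41: α=2, u≡35; β=1, v≡24 (mod 41); (35|41)=-1, (24|41)=-1; sign (−1)^0·-1^1·-1^2 = -1.
(a,b)_19: α=3, u≡18; β=1, v≡8 (mod 19); (18|19)=-1, (8|19)=-1; sign (−1)^1·-1^1·-1^3 = -1.
(a,b)_13: α=6, u≡1; β=2, v≡12 (mod 13); (1|13)=+1, (12|13)=+1; sign (−1)^0·+1^2·+1^6 = +1.
(a,b)_29: α=2, u≡28; β=1, v≡10 (mod 29); (28|29)=+1, (10|29)=-1; sign (−1)^0·+1^1·-1^2 = +1.
(a,b)_3: α=-2, u≡2; β=-2, v≡1 (mod 3); (2|3)=-1, (1|3)=+1; sign (−1)^0·-1^-2·+1^-2 = +1.
(a,b)_7: α=0, u≡3; β=2, v≡2 (mod 7); (3|7)=-1, (2|7)=+1; sign (−1)^0·-1^2·+1^0 = +1.
(a,b)_17: α=0, u≡4; β=1, v≡4 (mod 17); (4|17)=+1, (4|17)=+1; sign (−1)^0·+1^1·+1^0 = +1.
(a,b)_11: α=2, u≡4; β=-2, v≡7 (mod 11); (4|11)=+1, (7|11)=-1; sign (−1)^0·+1^-2·-1^2 = +1.
|Ram(38, -384047)| = 2, even; anisotropic at {19, 41}.

[19, 41]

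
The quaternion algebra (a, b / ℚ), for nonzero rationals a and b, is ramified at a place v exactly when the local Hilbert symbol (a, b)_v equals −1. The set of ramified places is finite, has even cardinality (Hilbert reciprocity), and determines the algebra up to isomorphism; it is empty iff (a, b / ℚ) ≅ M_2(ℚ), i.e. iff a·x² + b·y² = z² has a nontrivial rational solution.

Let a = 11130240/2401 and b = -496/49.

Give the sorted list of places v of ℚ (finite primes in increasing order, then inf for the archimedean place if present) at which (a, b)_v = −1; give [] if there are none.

[3, 11, 17, 31]

Mod squares: a ≡ 173910, b ≡ -31. Check v ∈ {∞, 2, 3, 5, 7, 11, 17, 31}.
v=∞: 173910 > 0 and -31 < 0  ⇒  (a,b)_∞ = +1.
v=11: a=11^1·(≡9), b=11^0·(≡2) mod 11; (9|11)=+1, (2|11)=-1; (−1)^{1·0·5}·(+1)^0·(-1)^1 = -1.
v=7: a=7^-4·(≡2), b=7^-2·(≡1) mod 7; (2|7)=+1, (1|7)=+1; (−1)^{-4·-2·3}·(+1)^-2·(+1)^-4 = +1.
v=31: a=31^1·(≡22), b=31^1·(≡6) mod 31; (22|31)=-1, (6|31)=-1; (−1)^{1·1·15}·(-1)^1·(-1)^1 = -1.
v=17: a=17^1·(≡4), b=17^0·(≡10) mod 17; (4|17)=+1, (10|17)=-1; (−1)^{1·0·8}·(+1)^0·(-1)^1 = -1.
v=5: a=5^1·(≡3), b=5^0·(≡1) mod 5; (3|5)=-1, (1|5)=+1; (−1)^{1·0·2}·(-1)^0·(+1)^1 = +1.
v=2: v_2(a)=7, v_2(b)=4; units ≡ 3, 1 (mod 8); ε·ε+αω+βω = 1·0+7·0+4·1 ≡ 0  ⇒  (a,b)_2 = +1.
v=3: a=3^1·(≡1), b=3^0·(≡2) mod 3; (1|3)=+1, (2|3)=-1; (−1)^{1·0·1}·(+1)^0·(-1)^1 = -1.
(173910, -31 / ℚ) ramifies at {3, 11, 17, 31}: a division algebra.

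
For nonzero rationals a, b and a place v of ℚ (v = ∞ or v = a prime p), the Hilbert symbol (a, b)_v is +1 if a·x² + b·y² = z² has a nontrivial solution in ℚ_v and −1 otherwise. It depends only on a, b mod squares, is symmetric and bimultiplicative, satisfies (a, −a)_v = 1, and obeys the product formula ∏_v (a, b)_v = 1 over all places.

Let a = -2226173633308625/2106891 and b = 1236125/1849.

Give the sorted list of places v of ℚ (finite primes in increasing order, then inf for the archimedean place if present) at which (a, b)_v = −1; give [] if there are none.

Mod squares: a ≡ -2757755, b ≡ 49445. Check v ∈ {∞, 2, 3, 5, 7, 11, 13, 17, 19, 29, 31, 37, 43, 47}.
v=13: a=13^1·(≡1), b=13^0·(≡11) mod 13; (1|13)=+1, (11|13)=-1; (−1)^{1·0·6}·(+1)^0·(-1)^1 = -1.
v=2: v_2(a)=0, v_2(b)=0; units ≡ 5, 5 (mod 8); ε·ε+αω+βω = 0·0+0·1+0·1 ≡ 0  ⇒  (a,b)_2 = +1.
v=19: a=19^-1·(≡8), b=19^0·(≡7) mod 19; (8|19)=-1, (7|19)=+1; (−1)^{-1·0·9}·(-1)^0·(+1)^-1 = +1.
v=7: a=7^1·(≡2), b=7^0·(≡2) mod 7; (2|7)=+1, (2|7)=+1; (−1)^{1·0·3}·(+1)^0·(+1)^1 = +1.
v=17: a=17^2·(≡1), b=17^0·(≡16) mod 17; (1|17)=+1, (16|17)=+1; (−1)^{2·0·8}·(+1)^0·(+1)^2 = +1.
v=3: a=3^-4·(≡1), b=3^0·(≡2) mod 3; (1|3)=+1, (2|3)=-1; (−1)^{-4·0·1}·(+1)^0·(-1)^-4 = +1.
v=5: a=5^3·(≡1), b=5^3·(≡1) mod 5; (1|5)=+1, (1|5)=+1; (−1)^{3·3·2}·(+1)^3·(+1)^3 = +1.
v=31: a=31^2·(≡2), b=31^1·(≡2) mod 31; (2|31)=+1, (2|31)=+1; (−1)^{2·1·15}·(+1)^1·(+1)^2 = +1.
v=43: a=43^0·(≡18), b=43^-2·(≡4) mod 43; (18|43)=-1, (4|43)=+1; (−1)^{0·-2·21}·(-1)^-2·(+1)^0 = +1.
v=37: a=37^-2·(≡30), b=37^0·(≡8) mod 37; (30|37)=+1, (8|37)=-1; (−1)^{-2·0·18}·(+1)^0·(-1)^-2 = +1.
v=47: a=47^2·(≡7), b=47^0·(≡28) mod 47; (7|47)=+1, (28|47)=+1; (−1)^{2·0·23}·(+1)^0·(+1)^2 = +1.
v=29: a=29^1·(≡22), b=29^1·(≡9) mod 29; (22|29)=+1, (9|29)=+1; (−1)^{1·1·14}·(+1)^1·(+1)^1 = +1.
v=11: a=11^1·(≡6), b=11^1·(≡10) mod 11; (6|11)=-1, (10|11)=-1; (−1)^{1·1·5}·(-1)^1·(-1)^1 = -1.
v=∞: -2757755 < 0 and 49445 > 0  ⇒  (a,b)_∞ = +1.
Ram(-2757755, 49445) = {11, 13}; no ℚ_11-point on the conic.

[11, 13]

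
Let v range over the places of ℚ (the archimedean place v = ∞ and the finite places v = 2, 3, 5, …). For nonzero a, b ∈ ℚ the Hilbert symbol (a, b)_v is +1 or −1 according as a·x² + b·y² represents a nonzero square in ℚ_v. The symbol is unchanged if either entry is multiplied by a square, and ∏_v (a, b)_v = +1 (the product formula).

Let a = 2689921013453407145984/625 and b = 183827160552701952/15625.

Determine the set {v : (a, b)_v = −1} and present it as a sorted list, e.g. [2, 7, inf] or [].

[11, 13]

(a, b) ≡ (4301, 13) mod (ℚ^×)²; places V = {2, 3, 5, 11, 13, 17, 23, ∞}.
(a,b)_∞: sgn(4301)=+, sgn(13)=+, so +1.
(a,b)_17: α=5, u≡15; β=2, v≡1 (mod 17); (15|17)=+1, (1|17)=+1; sign (−1)^0·+1^2·+1^5 = +1.
(a,b)_23: α=3, u≡8; β=2, v≡1 (mod 23); (8|23)=+1, (1|23)=+1; sign (−1)^0·+1^2·+1^3 = +1.
(a,b)_5: α=-4, u≡4; β=-6, v≡2 (mod 5); (4|5)=+1, (2|5)=-1; sign (−1)^0·+1^-6·-1^-4 = +1.
(a,b)_3: α=0, u≡2; β=6, v≡1 (mod 3); (2|3)=-1, (1|3)=+1; sign (−1)^0·-1^6·+1^0 = +1.
(a,b)_13: α=4, u≡2; β=1, v≡3 (mod 13); (2|13)=-1, (3|13)=+1; sign (−1)^0·-1^1·+1^4 = -1.
(a,b)_2: α=12, β=20; u≡5, v≡5 (mod 8); ε(u)ε(v)=0·0, αω(v)=12·1, βω(u)=20·1; sum ≡ 0  ⇒  +1.
(a,b)_11: α=3, u≡10; β=2, v≡8 (mod 11); (10|11)=-1, (8|11)=-1; sign (−1)^0·-1^2·-1^3 = -1.
Ram(4301, 13) = {11, 13}; no ℚ_11-point on the conic.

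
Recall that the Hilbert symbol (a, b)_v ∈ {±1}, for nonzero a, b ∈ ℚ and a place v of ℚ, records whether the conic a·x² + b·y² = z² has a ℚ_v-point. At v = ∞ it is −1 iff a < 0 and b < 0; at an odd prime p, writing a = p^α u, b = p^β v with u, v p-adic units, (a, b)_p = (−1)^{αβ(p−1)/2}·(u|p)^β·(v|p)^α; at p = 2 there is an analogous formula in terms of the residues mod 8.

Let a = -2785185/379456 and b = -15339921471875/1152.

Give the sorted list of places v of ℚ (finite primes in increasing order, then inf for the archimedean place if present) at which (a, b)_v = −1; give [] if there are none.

Mod squares: a ≡ -65, b ≡ -24310. Check v ∈ {∞, 2, 3, 5, 7, 11, 13, 17, 23, 29}.
v=7: a=7^-2·(≡5), b=7^4·(≡2) mod 7; (5|7)=-1, (2|7)=+1; (−1)^{-2·4·3}·(-1)^4·(+1)^-2 = +1.
v=3: a=3^4·(≡1), b=3^-2·(≡2) mod 3; (1|3)=+1, (2|3)=-1; (−1)^{4·-2·1}·(+1)^-2·(-1)^4 = +1.
v=∞: -65 < 0 and -24310 < 0  ⇒  (a,b)_∞ = -1.
v=11: a=11^-2·(≡4), b=11^1·(≡5) mod 11; (4|11)=+1, (5|11)=+1; (−1)^{-2·1·5}·(+1)^1·(+1)^-2 = +1.
v=5: a=5^1·(≡3), b=5^5·(≡2) mod 5; (3|5)=-1, (2|5)=-1; (−1)^{1·5·2}·(-1)^5·(-1)^1 = +1.
v=2: v_2(a)=-6, v_2(b)=-7; units ≡ 7, 5 (mod 8); ε·ε+αω+βω = 1·0+-6·1+-7·0 ≡ 0  ⇒  (a,b)_2 = +1.
v=29: a=29^0·(≡6), b=29^2·(≡10) mod 29; (6|29)=+1, (10|29)=-1; (−1)^{0·2·14}·(+1)^2·(-1)^0 = +1.
v=13: a=13^1·(≡5), b=13^1·(≡2) mod 13; (5|13)=-1, (2|13)=-1; (−1)^{1·1·6}·(-1)^1·(-1)^1 = +1.
v=23: a=23^2·(≡1), b=23^0·(≡2) mod 23; (1|23)=+1, (2|23)=+1; (−1)^{2·0·11}·(+1)^0·(+1)^2 = +1.
v=17: a=17^0·(≡7), b=17^1·(≡2) mod 17; (7|17)=-1, (2|17)=+1; (−1)^{0·1·8}·(-1)^1·(+1)^0 = -1.
|Ram(-65, -24310)| = 2, even; anisotropic at {17, ∞}.

[17, inf]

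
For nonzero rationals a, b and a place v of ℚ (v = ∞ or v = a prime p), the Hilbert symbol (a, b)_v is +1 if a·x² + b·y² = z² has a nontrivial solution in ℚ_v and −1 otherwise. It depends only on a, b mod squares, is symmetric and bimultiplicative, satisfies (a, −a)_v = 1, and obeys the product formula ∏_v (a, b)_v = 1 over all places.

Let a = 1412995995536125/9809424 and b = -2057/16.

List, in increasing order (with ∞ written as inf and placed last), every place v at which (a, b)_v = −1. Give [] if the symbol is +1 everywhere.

[5, 17]

(a, b) ≡ (5005, -17) mod (ℚ^×)²; places V = {2, 3, 5, 7, 11, 13, 17, 19, 29, 47, ∞}.
(a,b)_17: α=2, u≡11; β=1, v≡2 (mod 17); (11|17)=-1, (2|17)=+1; sign (−1)^0·-1^1·+1^2 = -1.
(a,b)_2: α=-4, β=-4; u≡5, v≡7 (mod 8); ε(u)ε(v)=0·1, αω(v)=-4·0, βω(u)=-4·1; sum ≡ 0  ⇒  +1.
(a,b)_19: α=2, u≡8; β=0, v≡8 (mod 19); (8|19)=-1, (8|19)=-1; sign (−1)^0·-1^0·-1^2 = +1.
(a,b)_7: α=3, u≡1; β=0, v≡4 (mod 7); (1|7)=+1, (4|7)=+1; sign (−1)^0·+1^0·+1^3 = +1.
(a,b)_∞: sgn(5005)=+, sgn(-17)=−, so +1.
(a,b)_13: α=1, u≡8; β=0, v≡12 (mod 13); (8|13)=-1, (12|13)=+1; sign (−1)^0·-1^0·+1^1 = +1.
(a,b)_29: α=-2, u≡11; β=0, v≡11 (mod 29); (11|29)=-1, (11|29)=-1; sign (−1)^0·-1^0·-1^-2 = +1.
(a,b)_5: α=3, u≡1; β=0, v≡3 (mod 5); (1|5)=+1, (3|5)=-1; sign (−1)^0·+1^0·-1^3 = -1.
(a,b)_47: α=2, u≡46; β=0, v≡33 (mod 47); (46|47)=-1, (33|47)=-1; sign (−1)^0·-1^0·-1^2 = +1.
(a,b)_3: α=-6, u≡1; β=0, v≡1 (mod 3); (1|3)=+1, (1|3)=+1; sign (−1)^0·+1^0·+1^-6 = +1.
(a,b)_11: α=1, u≡3; β=2, v≡1 (mod 11); (3|11)=+1, (1|11)=+1; sign (−1)^0·+1^2·+1^1 = +1.
Ram(5005, -17) = {5, 17}; no ℚ_5-point on the conic.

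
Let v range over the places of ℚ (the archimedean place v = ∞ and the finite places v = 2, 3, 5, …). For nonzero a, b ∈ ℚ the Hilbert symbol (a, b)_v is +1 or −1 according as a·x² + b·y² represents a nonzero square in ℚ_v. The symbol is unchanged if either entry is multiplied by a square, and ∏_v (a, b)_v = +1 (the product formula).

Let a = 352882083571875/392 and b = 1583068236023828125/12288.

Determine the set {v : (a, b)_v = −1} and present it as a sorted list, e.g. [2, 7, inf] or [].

[2, 3, 5, 13]

Mod squares: a ≡ 1430, b ≡ 138567. Check v ∈ {∞, 2, 3, 5, 7, 11, 13, 17, 19, 29}.
v=∞: 1430 > 0 and 138567 > 0  ⇒  (a,b)_∞ = +1.
v=5: a=5^5·(≡4), b=5^8·(≡2) mod 5; (4|5)=+1, (2|5)=-1; (−1)^{5·8·2}·(+1)^8·(-1)^5 = -1.
v=19: a=19^2·(≡1), b=19^3·(≡16) mod 19; (1|19)=+1, (16|19)=+1; (−1)^{2·3·9}·(+1)^3·(+1)^2 = +1.
v=3: a=3^2·(≡2), b=3^-1·(≡1) mod 3; (2|3)=-1, (1|3)=+1; (−1)^{2·-1·1}·(-1)^-1·(+1)^2 = -1.
v=17: a=17^2·(≡4), b=17^3·(≡2) mod 17; (4|17)=+1, (2|17)=+1; (−1)^{2·3·8}·(+1)^3·(+1)^2 = +1.
v=29: a=29^2·(≡1), b=29^2·(≡7) mod 29; (1|29)=+1, (7|29)=+1; (−1)^{2·2·14}·(+1)^2·(+1)^2 = +1.
v=2: v_2(a)=-3, v_2(b)=-12; units ≡ 3, 7 (mod 8); ε·ε+αω+βω = 1·1+-3·0+-12·1 ≡ 1  ⇒  (a,b)_2 = -1.
v=13: a=13^1·(≡5), b=13^1·(≡9) mod 13; (5|13)=-1, (9|13)=+1; (−1)^{1·1·6}·(-1)^1·(+1)^1 = -1.
v=7: a=7^-2·(≡4), b=7^0·(≡4) mod 7; (4|7)=+1, (4|7)=+1; (−1)^{-2·0·3}·(+1)^0·(+1)^-2 = +1.
v=11: a=11^1·(≡3), b=11^1·(≡8) mod 11; (3|11)=+1, (8|11)=-1; (−1)^{1·1·5}·(+1)^1·(-1)^1 = +1.
|Ram(1430, 138567)| = 4, even; anisotropic at {2, 3, 5, 13}.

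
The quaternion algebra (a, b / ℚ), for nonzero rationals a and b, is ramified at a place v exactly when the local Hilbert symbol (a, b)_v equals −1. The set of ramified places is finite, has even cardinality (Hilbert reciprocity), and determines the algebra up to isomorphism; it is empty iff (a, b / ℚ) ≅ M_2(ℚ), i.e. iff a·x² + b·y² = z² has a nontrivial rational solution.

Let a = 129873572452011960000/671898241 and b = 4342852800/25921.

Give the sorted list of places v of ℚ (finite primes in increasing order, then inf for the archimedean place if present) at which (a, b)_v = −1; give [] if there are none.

(a, b) ≡ (1431859, 301587) mod (ℚ^×)²; places V = {2, 3, 5, 7, 11, 13, 17, 19, 23, 31, 37, ∞}.
(a,b)_2: α=6, β=6; u≡3, v≡3 (mod 8); ε(u)ε(v)=1·1, αω(v)=6·1, βω(u)=6·1; sum ≡ 1  ⇒  -1.
(a,b)_19: α=1, u≡16; β=1, v≡12 (mod 19); (16|19)=+1, (12|19)=-1; sign (−1)^1·+1^1·-1^1 = +1.
(a,b)_11: α=3, u≡2; β=1, v≡1 (mod 11); (2|11)=-1, (1|11)=+1; sign (−1)^1·-1^1·+1^3 = +1.
(a,b)_5: α=4, u≡1; β=2, v≡2 (mod 5); (1|5)=+1, (2|5)=-1; sign (−1)^0·+1^2·-1^4 = +1.
(a,b)_3: α=4, u≡1; β=3, v≡2 (mod 3); (1|3)=+1, (2|3)=-1; sign (−1)^0·+1^3·-1^4 = +1.
(a,b)_23: α=-4, u≡22; β=-2, v≡15 (mod 23); (22|23)=-1, (15|23)=-1; sign (−1)^0·-1^-2·-1^-4 = +1.
(a,b)_31: α=1, u≡15; β=0, v≡5 (mod 31); (15|31)=-1, (5|31)=+1; sign (−1)^0·-1^0·+1^1 = +1.
(a,b)_37: α=2, u≡34; β=1, v≡16 (mod 37); (34|37)=+1, (16|37)=+1; sign (−1)^0·+1^1·+1^2 = +1.
(a,b)_13: α=3, u≡2; β=1, v≡2 (mod 13); (2|13)=-1, (2|13)=-1; sign (−1)^0·-1^1·-1^3 = +1.
(a,b)_17: α=1, u≡2; β=0, v≡11 (mod 17); (2|17)=+1, (11|17)=-1; sign (−1)^0·+1^0·-1^1 = -1.
(a,b)_7: α=-4, u≡1; β=-2, v≡5 (mod 7); (1|7)=+1, (5|7)=-1; sign (−1)^0·+1^-2·-1^-4 = +1.
(a,b)_∞: sgn(1431859)=+, sgn(301587)=+, so +1.
|Ram(1431859, 301587)| = 2, even; anisotropic at {2, 17}.

[2, 17]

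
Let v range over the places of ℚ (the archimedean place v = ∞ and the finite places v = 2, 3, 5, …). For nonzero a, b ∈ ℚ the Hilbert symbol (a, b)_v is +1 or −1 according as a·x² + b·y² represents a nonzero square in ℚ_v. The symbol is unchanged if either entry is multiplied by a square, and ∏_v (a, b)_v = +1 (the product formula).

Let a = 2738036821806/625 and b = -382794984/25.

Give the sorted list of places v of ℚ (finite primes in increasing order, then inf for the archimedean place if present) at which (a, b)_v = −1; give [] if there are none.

Mod squares: a ≡ 1326, b ≡ -14586. Check v ∈ {∞, 2, 3, 5, 11, 13, 17}.
v=∞: 1326 > 0 and -14586 < 0  ⇒  (a,b)_∞ = +1.
v=3: a=3^11·(≡1), b=3^9·(≡1) mod 3; (1|3)=+1, (1|3)=+1; (−1)^{11·9·1}·(+1)^9·(+1)^11 = -1.
v=13: a=13^1·(≡6), b=13^1·(≡1) mod 13; (6|13)=-1, (1|13)=+1; (−1)^{1·1·6}·(-1)^1·(+1)^1 = -1.
v=2: v_2(a)=1, v_2(b)=3; units ≡ 7, 3 (mod 8); ε·ε+αω+βω = 1·1+1·1+3·0 ≡ 0  ⇒  (a,b)_2 = +1.
v=11: a=11^2·(≡2), b=11^1·(≡4) mod 11; (2|11)=-1, (4|11)=+1; (−1)^{2·1·5}·(-1)^1·(+1)^2 = -1.
v=5: a=5^-4·(≡1), b=5^-2·(≡1) mod 5; (1|5)=+1, (1|5)=+1; (−1)^{-4·-2·2}·(+1)^-2·(+1)^-4 = +1.
v=17: a=17^3·(≡11), b=17^1·(≡4) mod 17; (11|17)=-1, (4|17)=+1; (−1)^{3·1·8}·(-1)^1·(+1)^3 = -1.
(1326, -14586 / ℚ) ramifies at {3, 11, 13, 17}: a division algebra.

[3, 11, 13, 17]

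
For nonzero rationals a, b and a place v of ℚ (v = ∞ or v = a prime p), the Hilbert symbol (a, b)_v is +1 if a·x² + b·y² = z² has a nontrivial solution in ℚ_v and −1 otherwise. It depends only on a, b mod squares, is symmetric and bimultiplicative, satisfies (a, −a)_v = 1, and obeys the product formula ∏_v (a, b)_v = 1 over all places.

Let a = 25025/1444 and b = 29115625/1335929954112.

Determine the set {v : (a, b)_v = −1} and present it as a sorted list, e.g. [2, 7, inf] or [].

Mod squares: a ≡ 1001, b ≡ 5005. Check v ∈ {∞, 2, 3, 5, 7, 11, 13, 19, 37}.
v=11: a=11^1·(≡3), b=11^3·(≡3) mod 11; (3|11)=+1, (3|11)=+1; (−1)^{1·3·5}·(+1)^3·(+1)^1 = -1.
v=37: a=37^0·(≡13), b=37^-2·(≡12) mod 37; (13|37)=-1, (12|37)=+1; (−1)^{0·-2·18}·(-1)^-2·(+1)^0 = +1.
v=13: a=13^1·(≡1), b=13^-1·(≡6) mod 13; (1|13)=+1, (6|13)=-1; (−1)^{1·-1·6}·(+1)^-1·(-1)^1 = -1.
v=7: a=7^1·(≡6), b=7^1·(≡2) mod 7; (6|7)=-1, (2|7)=+1; (−1)^{1·1·3}·(-1)^1·(+1)^1 = +1.
v=5: a=5^2·(≡4), b=5^5·(≡1) mod 5; (4|5)=+1, (1|5)=+1; (−1)^{2·5·2}·(+1)^5·(+1)^2 = +1.
v=3: a=3^0·(≡2), b=3^-2·(≡1) mod 3; (2|3)=-1, (1|3)=+1; (−1)^{0·-2·1}·(-1)^-2·(+1)^0 = +1.
v=19: a=19^-2·(≡10), b=19^-4·(≡3) mod 19; (10|19)=-1, (3|19)=-1; (−1)^{-2·-4·9}·(-1)^-4·(-1)^-2 = +1.
v=2: v_2(a)=-2, v_2(b)=-6; units ≡ 1, 5 (mod 8); ε·ε+αω+βω = 0·0+-2·1+-6·0 ≡ 0  ⇒  (a,b)_2 = +1.
v=∞: 1001 > 0 and 5005 > 0  ⇒  (a,b)_∞ = +1.
|Ram(1001, 5005)| = 2, even; anisotropic at {11, 13}.

[11, 13]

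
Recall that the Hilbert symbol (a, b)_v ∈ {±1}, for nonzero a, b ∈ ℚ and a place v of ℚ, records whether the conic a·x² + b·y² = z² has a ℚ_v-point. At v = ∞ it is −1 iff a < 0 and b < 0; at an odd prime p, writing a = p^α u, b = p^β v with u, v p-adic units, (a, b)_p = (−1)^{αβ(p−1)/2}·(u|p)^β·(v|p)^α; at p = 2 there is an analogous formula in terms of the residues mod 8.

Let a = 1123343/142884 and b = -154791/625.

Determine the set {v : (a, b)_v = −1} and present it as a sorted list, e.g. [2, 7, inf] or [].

[3, 23]

(a, b) ≡ (23, -39) mod (ℚ^×)²; places V = {2, 3, 5, 7, 13, 17, 23, ∞}.
(a,b)_23: α=1, u≡13; β=0, v≡17 (mod 23); (13|23)=+1, (17|23)=-1; sign (−1)^0·+1^0·-1^1 = -1.
(a,b)_7: α=-2, u≡1; β=2, v≡6 (mod 7); (1|7)=+1, (6|7)=-1; sign (−1)^0·+1^2·-1^-2 = +1.
(a,b)_13: α=2, u≡4; β=1, v≡1 (mod 13); (4|13)=+1, (1|13)=+1; sign (−1)^0·+1^1·+1^2 = +1.
(a,b)_3: α=-6, u≡2; β=5, v≡2 (mod 3); (2|3)=-1, (2|3)=-1; sign (−1)^0·-1^5·-1^-6 = -1.
(a,b)_2: α=-2, β=0; u≡7, v≡1 (mod 8); ε(u)ε(v)=1·0, αω(v)=-2·0, βω(u)=0·0; sum ≡ 0  ⇒  +1.
(a,b)_17: α=2, u≡6; β=0, v≡10 (mod 17); (6|17)=-1, (10|17)=-1; sign (−1)^0·-1^0·-1^2 = +1.
(a,b)_∞: sgn(23)=+, sgn(-39)=−, so +1.
(a,b)_5: α=0, u≡2; β=-4, v≡4 (mod 5); (2|5)=-1, (4|5)=+1; sign (−1)^0·-1^-4·+1^0 = +1.
|Ram(23, -39)| = 2, even; anisotropic at {3, 23}.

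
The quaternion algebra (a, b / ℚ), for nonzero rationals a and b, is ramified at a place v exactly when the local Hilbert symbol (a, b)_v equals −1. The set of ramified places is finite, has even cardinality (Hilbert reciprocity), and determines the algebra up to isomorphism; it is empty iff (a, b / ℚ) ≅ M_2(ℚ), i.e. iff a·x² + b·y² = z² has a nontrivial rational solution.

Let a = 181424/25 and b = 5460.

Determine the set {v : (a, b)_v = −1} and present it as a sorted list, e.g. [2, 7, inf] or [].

[3, 7, 17, 29]

Mod squares: a ≡ 11339, b ≡ 1365. Check v ∈ {∞, 2, 3, 5, 7, 13, 17, 23, 29}.
v=7: a=7^0·(≡3), b=7^1·(≡3) mod 7; (3|7)=-1, (3|7)=-1; (−1)^{0·1·3}·(-1)^1·(-1)^0 = -1.
v=∞: 11339 > 0 and 1365 > 0  ⇒  (a,b)_∞ = +1.
v=29: a=29^1·(≡2), b=29^0·(≡8) mod 29; (2|29)=-1, (8|29)=-1; (−1)^{1·0·14}·(-1)^0·(-1)^1 = -1.
v=3: a=3^0·(≡2), b=3^1·(≡2) mod 3; (2|3)=-1, (2|3)=-1; (−1)^{0·1·1}·(-1)^1·(-1)^0 = -1.
v=13: a=13^0·(≡4), b=13^1·(≡4) mod 13; (4|13)=+1, (4|13)=+1; (−1)^{0·1·6}·(+1)^1·(+1)^0 = +1.
v=5: a=5^-2·(≡4), b=5^1·(≡2) mod 5; (4|5)=+1, (2|5)=-1; (−1)^{-2·1·2}·(+1)^1·(-1)^-2 = +1.
v=23: a=23^1·(≡11), b=23^0·(≡9) mod 23; (11|23)=-1, (9|23)=+1; (−1)^{1·0·11}·(-1)^0·(+1)^1 = +1.
v=2: v_2(a)=4, v_2(b)=2; units ≡ 3, 5 (mod 8); ε·ε+αω+βω = 1·0+4·1+2·1 ≡ 0  ⇒  (a,b)_2 = +1.
v=17: a=17^1·(≡8), b=17^0·(≡3) mod 17; (8|17)=+1, (3|17)=-1; (−1)^{1·0·8}·(+1)^0·(-1)^1 = -1.
|Ram(11339, 1365)| = 4, even; anisotropic at {3, 7, 17, 29}.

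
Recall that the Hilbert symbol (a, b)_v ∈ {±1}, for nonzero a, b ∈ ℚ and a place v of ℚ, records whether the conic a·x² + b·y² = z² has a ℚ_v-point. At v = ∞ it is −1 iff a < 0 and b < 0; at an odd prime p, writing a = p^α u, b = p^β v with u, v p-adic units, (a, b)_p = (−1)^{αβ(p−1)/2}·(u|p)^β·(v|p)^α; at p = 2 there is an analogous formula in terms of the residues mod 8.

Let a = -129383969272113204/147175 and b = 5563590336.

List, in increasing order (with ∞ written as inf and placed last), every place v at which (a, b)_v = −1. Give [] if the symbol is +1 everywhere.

(a, b) ≡ (-2387, 19) mod (ℚ^×)²; places V = {2, 3, 5, 7, 11, 17, 19, 23, 29, 31, ∞}.
(a,b)_∞: sgn(-2387)=−, sgn(19)=+, so +1.
(a,b)_23: α=4, u≡21; β=2, v≡20 (mod 23); (21|23)=-1, (20|23)=-1; sign (−1)^0·-1^2·-1^4 = +1.
(a,b)_11: α=1, u≡1; β=0, v≡7 (mod 11); (1|11)=+1, (7|11)=-1; sign (−1)^0·+1^0·-1^1 = -1.
(a,b)_7: α=-1, u≡4; β=0, v≡3 (mod 7); (4|7)=+1, (3|7)=-1; sign (−1)^0·+1^0·-1^-1 = -1.
(a,b)_5: α=-2, u≡3; β=0, v≡1 (mod 5); (3|5)=-1, (1|5)=+1; sign (−1)^0·-1^0·+1^-2 = +1.
(a,b)_19: α=4, u≡4; β=1, v≡11 (mod 19); (4|19)=+1, (11|19)=+1; sign (−1)^0·+1^1·+1^4 = +1.
(a,b)_31: α=1, u≡5; β=2, v≡2 (mod 31); (5|31)=+1, (2|31)=+1; sign (−1)^0·+1^2·+1^1 = +1.
(a,b)_29: α=-2, u≡28; β=0, v≡18 (mod 29); (28|29)=+1, (18|29)=-1; sign (−1)^0·+1^0·-1^-2 = +1.
(a,b)_17: α=2, u≡7; β=0, v≡13 (mod 17); (7|17)=-1, (13|17)=+1; sign (−1)^0·-1^0·+1^2 = +1.
(a,b)_3: α=2, u≡1; β=2, v≡1 (mod 3); (1|3)=+1, (1|3)=+1; sign (−1)^0·+1^2·+1^2 = +1.
(a,b)_2: α=2, β=6; u≡5, v≡3 (mod 8); ε(u)ε(v)=0·1, αω(v)=2·1, βω(u)=6·1; sum ≡ 0  ⇒  +1.
(-2387, 19 / ℚ) ramifies at {7, 11}: a division algebra.

[7, 11]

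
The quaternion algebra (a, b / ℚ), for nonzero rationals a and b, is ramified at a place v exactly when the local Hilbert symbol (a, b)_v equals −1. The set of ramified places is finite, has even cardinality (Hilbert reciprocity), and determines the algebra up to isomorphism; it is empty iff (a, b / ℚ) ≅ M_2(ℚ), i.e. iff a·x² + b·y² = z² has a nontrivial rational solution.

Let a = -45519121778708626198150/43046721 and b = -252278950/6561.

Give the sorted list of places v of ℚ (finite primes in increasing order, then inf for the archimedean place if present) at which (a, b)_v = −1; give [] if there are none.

[7, inf]

(a, b) ≡ (-28962934, -1702) mod (ℚ^×)²; places V = {2, 3, 5, 7, 11, 13, 17, 23, 37, ∞}.
(a,b)_37: α=3, u≡36; β=1, v≡7 (mod 37); (36|37)=+1, (7|37)=+1; sign (−1)^0·+1^1·+1^3 = +1.
(a,b)_17: α=1, u≡15; β=0, v≡4 (mod 17); (15|17)=+1, (4|17)=+1; sign (−1)^0·+1^0·+1^1 = +1.
(a,b)_∞: sgn(-28962934)=−, sgn(-1702)=−, so -1.
(a,b)_11: α=7, u≡8; β=2, v≡9 (mod 11); (8|11)=-1, (9|11)=+1; sign (−1)^0·-1^2·+1^7 = +1.
(a,b)_2: α=1, β=1; u≡5, v≡5 (mod 8); ε(u)ε(v)=0·0, αω(v)=1·1, βω(u)=1·1; sum ≡ 0  ⇒  +1.
(a,b)_7: α=3, u≡3; β=2, v≡3 (mod 7); (3|7)=-1, (3|7)=-1; sign (−1)^0·-1^2·-1^3 = -1.
(a,b)_3: α=-16, u≡2; β=-8, v≡2 (mod 3); (2|3)=-1, (2|3)=-1; sign (−1)^0·-1^-8·-1^-16 = +1.
(a,b)_13: α=1, u≡1; β=0, v≡10 (mod 13); (1|13)=+1, (10|13)=+1; sign (−1)^0·+1^0·+1^1 = +1.
(a,b)_5: α=2, u≡4; β=2, v≡2 (mod 5); (4|5)=+1, (2|5)=-1; sign (−1)^0·+1^2·-1^2 = +1.
(a,b)_23: α=3, u≡17; β=1, v≡16 (mod 23); (17|23)=-1, (16|23)=+1; sign (−1)^1·-1^1·+1^3 = +1.
|Ram(-28962934, -1702)| = 2, even; anisotropic at {7, ∞}.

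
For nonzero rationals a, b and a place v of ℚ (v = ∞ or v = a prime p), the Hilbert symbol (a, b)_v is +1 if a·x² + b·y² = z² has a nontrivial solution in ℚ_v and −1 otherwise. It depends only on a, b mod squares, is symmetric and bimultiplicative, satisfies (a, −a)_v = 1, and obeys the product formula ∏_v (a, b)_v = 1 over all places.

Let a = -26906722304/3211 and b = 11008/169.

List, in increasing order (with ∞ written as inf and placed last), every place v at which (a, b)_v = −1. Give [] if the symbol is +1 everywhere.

[11, 31]

(a, b) ≡ (-1950179, 43) mod (ℚ^×)²; places V = {2, 7, 11, 13, 19, 31, 43, ∞}.
(a,b)_31: α=1, u≡13; β=0, v≡29 (mod 31); (13|31)=-1, (29|31)=-1; sign (−1)^0·-1^0·-1^1 = -1.
(a,b)_13: α=-2, u≡1; β=-2, v≡10 (mod 13); (1|13)=+1, (10|13)=+1; sign (−1)^0·+1^-2·+1^-2 = +1.
(a,b)_19: α=-1, u≡11; β=0, v≡6 (mod 19); (11|19)=+1, (6|19)=+1; sign (−1)^0·+1^0·+1^-1 = +1.
(a,b)_7: α=1, u≡6; β=0, v≡4 (mod 7); (6|7)=-1, (4|7)=+1; sign (−1)^0·-1^0·+1^1 = +1.
(a,b)_∞: sgn(-1950179)=−, sgn(43)=+, so +1.
(a,b)_43: α=1, u≡19; β=1, v≡15 (mod 43); (19|43)=-1, (15|43)=+1; sign (−1)^1·-1^1·+1^1 = +1.
(a,b)_2: α=18, β=8; u≡5, v≡3 (mod 8); ε(u)ε(v)=0·1, αω(v)=18·1, βω(u)=8·1; sum ≡ 0  ⇒  +1.
(a,b)_11: α=1, u≡9; β=0, v≡2 (mod 11); (9|11)=+1, (2|11)=-1; sign (−1)^0·+1^0·-1^1 = -1.
(-1950179, 43 / ℚ) ramifies at {11, 31}: a division algebra.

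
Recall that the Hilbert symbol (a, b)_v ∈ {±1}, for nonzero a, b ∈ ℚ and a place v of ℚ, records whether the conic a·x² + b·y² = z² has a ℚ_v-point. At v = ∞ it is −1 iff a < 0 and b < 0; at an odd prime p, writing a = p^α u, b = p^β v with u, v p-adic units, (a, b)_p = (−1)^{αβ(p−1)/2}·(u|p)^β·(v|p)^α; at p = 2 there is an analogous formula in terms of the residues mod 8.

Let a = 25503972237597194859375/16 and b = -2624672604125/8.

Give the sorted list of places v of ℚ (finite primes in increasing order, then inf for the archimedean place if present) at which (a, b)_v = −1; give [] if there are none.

[2, 11, 17, 19]

(a, b) ≡ (2431, -35530) mod (ℚ^×)²; places V = {2, 3, 5, 11, 13, 17, 19, ∞}.
(a,b)_13: α=3, u≡6; β=2, v≡4 (mod 13); (6|13)=-1, (4|13)=+1; sign (−1)^0·-1^2·+1^3 = +1.
(a,b)_3: α=2, u≡1; β=0, v≡2 (mod 3); (1|3)=+1, (2|3)=-1; sign (−1)^0·+1^0·-1^2 = +1.
(a,b)_19: α=2, u≡18; β=1, v≡16 (mod 19); (18|19)=-1, (16|19)=+1; sign (−1)^0·-1^1·+1^2 = -1.
(a,b)_11: α=5, u≡1; β=3, v≡9 (mod 11); (1|11)=+1, (9|11)=+1; sign (−1)^1·+1^3·+1^5 = -1.
(a,b)_17: α=5, u≡10; β=3, v≡16 (mod 17); (10|17)=-1, (16|17)=+1; sign (−1)^0·-1^3·+1^5 = -1.
(a,b)_2: α=-4, β=-3; u≡7, v≡3 (mod 8); ε(u)ε(v)=1·1, αω(v)=-4·1, βω(u)=-3·0; sum ≡ 1  ⇒  -1.
(a,b)_∞: sgn(2431)=+, sgn(-35530)=−, so +1.
(a,b)_5: α=6, u≡1; β=3, v≡4 (mod 5); (1|5)=+1, (4|5)=+1; sign (−1)^0·+1^3·+1^6 = +1.
|Ram(2431, -35530)| = 4, even; anisotropic at {2, 11, 17, 19}.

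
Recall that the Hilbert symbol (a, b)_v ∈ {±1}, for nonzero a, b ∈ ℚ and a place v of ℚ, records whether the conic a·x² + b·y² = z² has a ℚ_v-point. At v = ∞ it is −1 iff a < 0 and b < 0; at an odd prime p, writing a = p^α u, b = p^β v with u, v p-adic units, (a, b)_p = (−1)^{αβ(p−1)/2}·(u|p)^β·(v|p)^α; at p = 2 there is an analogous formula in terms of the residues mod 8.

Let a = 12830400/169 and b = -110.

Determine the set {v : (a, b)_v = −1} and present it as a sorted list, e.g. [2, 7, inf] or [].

(a, b) ≡ (11, -110) mod (ℚ^×)²; places V = {2, 3, 5, 11, 13, ∞}.
(a,b)_∞: sgn(11)=+, sgn(-110)=−, so +1.
(a,b)_5: α=2, u≡4; β=1, v≡3 (mod 5); (4|5)=+1, (3|5)=-1; sign (−1)^0·+1^1·-1^2 = +1.
(a,b)_2: α=6, β=1; u≡3, v≡1 (mod 8); ε(u)ε(v)=1·0, αω(v)=6·0, βω(u)=1·1; sum ≡ 1  ⇒  -1.
(a,b)_11: α=1, u≡1; β=1, v≡1 (mod 11); (1|11)=+1, (1|11)=+1; sign (−1)^1·+1^1·+1^1 = -1.
(a,b)_3: α=6, u≡2; β=0, v≡1 (mod 3); (2|3)=-1, (1|3)=+1; sign (−1)^0·-1^0·+1^6 = +1.
(a,b)_13: α=-2, u≡11; β=0, v≡7 (mod 13); (11|13)=-1, (7|13)=-1; sign (−1)^0·-1^0·-1^-2 = +1.
Ram(11, -110) = {2, 11}; no ℚ_2-point on the conic.

[2, 11]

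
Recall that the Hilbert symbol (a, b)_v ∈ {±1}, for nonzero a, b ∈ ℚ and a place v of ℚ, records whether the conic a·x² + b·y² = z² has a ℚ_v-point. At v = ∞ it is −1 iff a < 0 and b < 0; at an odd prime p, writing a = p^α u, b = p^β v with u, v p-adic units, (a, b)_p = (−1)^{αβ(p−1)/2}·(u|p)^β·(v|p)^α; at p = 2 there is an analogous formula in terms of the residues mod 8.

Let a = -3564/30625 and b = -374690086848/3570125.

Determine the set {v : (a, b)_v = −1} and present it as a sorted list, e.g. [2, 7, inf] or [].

(a, b) ≡ (-11, -19635) mod (ℚ^×)²; places V = {2, 3, 5, 7, 11, 13, 17, 37, ∞}.
(a,b)_11: α=1, u≡6; β=3, v≡6 (mod 11); (6|11)=-1, (6|11)=-1; sign (−1)^1·-1^3·-1^1 = -1.
(a,b)_5: α=-4, u≡4; β=-3, v≡2 (mod 5); (4|5)=+1, (2|5)=-1; sign (−1)^0·+1^-3·-1^-4 = +1.
(a,b)_17: α=0, u≡5; β=1, v≡9 (mod 17); (5|17)=-1, (9|17)=+1; sign (−1)^0·-1^1·+1^0 = -1.
(a,b)_2: α=2, β=6; u≡5, v≡5 (mod 8); ε(u)ε(v)=0·0, αω(v)=2·1, βω(u)=6·1; sum ≡ 0  ⇒  +1.
(a,b)_37: α=0, u≡28; β=2, v≡25 (mod 37); (28|37)=+1, (25|37)=+1; sign (−1)^0·+1^2·+1^0 = +1.
(a,b)_13: α=0, u≡5; β=-4, v≡5 (mod 13); (5|13)=-1, (5|13)=-1; sign (−1)^0·-1^-4·-1^0 = +1.
(a,b)_3: α=4, u≡1; β=3, v≡1 (mod 3); (1|3)=+1, (1|3)=+1; sign (−1)^0·+1^3·+1^4 = +1.
(a,b)_∞: sgn(-11)=−, sgn(-19635)=−, so -1.
(a,b)_7: α=-2, u≡3; β=1, v≡2 (mod 7); (3|7)=-1, (2|7)=+1; sign (−1)^0·-1^1·+1^-2 = -1.
|Ram(-11, -19635)| = 4, even; anisotropic at {7, 11, 17, ∞}.

[7, 11, 17, inf]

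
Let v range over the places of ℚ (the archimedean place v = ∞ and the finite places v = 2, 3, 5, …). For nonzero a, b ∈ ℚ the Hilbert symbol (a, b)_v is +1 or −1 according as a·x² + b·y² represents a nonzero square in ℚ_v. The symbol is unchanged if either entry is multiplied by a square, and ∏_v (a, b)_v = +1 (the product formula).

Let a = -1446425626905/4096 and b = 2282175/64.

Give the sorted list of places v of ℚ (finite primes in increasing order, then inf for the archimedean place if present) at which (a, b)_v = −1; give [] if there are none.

[2, 3, 5, 23]

Mod squares: a ≡ -105, b ≡ 23. Check v ∈ {∞, 2, 3, 5, 7, 23}.
v=∞: -105 < 0 and 23 > 0  ⇒  (a,b)_∞ = +1.
v=3: a=3^13·(≡1), b=3^4·(≡2) mod 3; (1|3)=+1, (2|3)=-1; (−1)^{13·4·1}·(+1)^4·(-1)^13 = -1.
v=23: a=23^2·(≡22), b=23^1·(≡4) mod 23; (22|23)=-1, (4|23)=+1; (−1)^{2·1·11}·(-1)^1·(+1)^2 = -1.
v=7: a=7^3·(≡3), b=7^2·(≡4) mod 7; (3|7)=-1, (4|7)=+1; (−1)^{3·2·3}·(-1)^2·(+1)^3 = +1.
v=2: v_2(a)=-12, v_2(b)=-6; units ≡ 7, 7 (mod 8); ε·ε+αω+βω = 1·1+-12·0+-6·0 ≡ 1  ⇒  (a,b)_2 = -1.
v=5: a=5^1·(≡4), b=5^2·(≡3) mod 5; (4|5)=+1, (3|5)=-1; (−1)^{1·2·2}·(+1)^2·(-1)^1 = -1.
(-105, 23 / ℚ) ramifies at {2, 3, 5, 23}: a division algebra.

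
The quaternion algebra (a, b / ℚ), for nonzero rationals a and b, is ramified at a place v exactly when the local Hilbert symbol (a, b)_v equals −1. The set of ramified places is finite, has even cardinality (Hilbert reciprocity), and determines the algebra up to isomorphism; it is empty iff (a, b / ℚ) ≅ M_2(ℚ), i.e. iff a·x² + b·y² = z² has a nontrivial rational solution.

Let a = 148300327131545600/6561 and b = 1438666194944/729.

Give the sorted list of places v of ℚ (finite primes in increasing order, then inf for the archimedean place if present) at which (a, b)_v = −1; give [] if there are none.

(a, b) ≡ (11, 11339) mod (ℚ^×)²; places V = {2, 3, 5, 11, 17, 23, 29, ∞}.
(a,b)_3: α=-8, u≡2; β=-6, v≡2 (mod 3); (2|3)=-1, (2|3)=-1; sign (−1)^0·-1^-6·-1^-8 = +1.
(a,b)_29: α=2, u≡17; β=1, v≡11 (mod 29); (17|29)=-1, (11|29)=-1; sign (−1)^0·-1^1·-1^2 = -1.
(a,b)_∞: sgn(11)=+, sgn(11339)=+, so +1.
(a,b)_2: α=22, β=20; u≡3, v≡3 (mod 8); ε(u)ε(v)=1·1, αω(v)=22·1, βω(u)=20·1; sum ≡ 1  ⇒  -1.
(a,b)_5: α=2, u≡4; β=0, v≡1 (mod 5); (4|5)=+1, (1|5)=+1; sign (−1)^0·+1^0·+1^2 = +1.
(a,b)_11: α=1, u≡3; β=2, v≡3 (mod 11); (3|11)=+1, (3|11)=+1; sign (−1)^0·+1^2·+1^1 = +1.
(a,b)_23: α=2, u≡14; β=1, v≡11 (mod 23); (14|23)=-1, (11|23)=-1; sign (−1)^0·-1^1·-1^2 = -1.
(a,b)_17: α=2, u≡5; β=1, v≡4 (mod 17); (5|17)=-1, (4|17)=+1; sign (−1)^0·-1^1·+1^2 = -1.
|Ram(11, 11339)| = 4, even; anisotropic at {2, 17, 23, 29}.

[2, 17, 23, 29]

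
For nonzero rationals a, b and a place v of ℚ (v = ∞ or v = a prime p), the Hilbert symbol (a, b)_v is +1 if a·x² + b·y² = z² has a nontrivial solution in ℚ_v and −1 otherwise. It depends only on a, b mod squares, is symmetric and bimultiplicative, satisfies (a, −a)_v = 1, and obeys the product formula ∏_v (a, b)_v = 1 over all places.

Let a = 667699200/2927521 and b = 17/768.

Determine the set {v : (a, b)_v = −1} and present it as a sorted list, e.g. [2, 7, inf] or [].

(a, b) ≡ (322, 51) mod (ℚ^×)²; places V = {2, 3, 5, 7, 17, 23, 29, 59, ∞}.
(a,b)_59: α=-2, u≡22; β=0, v≡17 (mod 59); (22|59)=+1, (17|59)=+1; sign (−1)^0·+1^0·+1^-2 = +1.
(a,b)_7: α=1, u≡1; β=0, v≡2 (mod 7); (1|7)=+1, (2|7)=+1; sign (−1)^0·+1^0·+1^1 = +1.
(a,b)_2: α=11, β=-8; u≡1, v≡3 (mod 8); ε(u)ε(v)=0·1, αω(v)=11·1, βω(u)=-8·0; sum ≡ 1  ⇒  -1.
(a,b)_17: α=0, u≡13; β=1, v≡6 (mod 17); (13|17)=+1, (6|17)=-1; sign (−1)^0·+1^1·-1^0 = +1.
(a,b)_∞: sgn(322)=+, sgn(51)=+, so +1.
(a,b)_29: α=-2, u≡10; β=0, v≡24 (mod 29); (10|29)=-1, (24|29)=+1; sign (−1)^0·-1^0·+1^-2 = +1.
(a,b)_23: α=1, u≡14; β=0, v≡7 (mod 23); (14|23)=-1, (7|23)=-1; sign (−1)^0·-1^0·-1^1 = -1.
(a,b)_5: α=2, u≡3; β=0, v≡4 (mod 5); (3|5)=-1, (4|5)=+1; sign (−1)^0·-1^0·+1^2 = +1.
(a,b)_3: α=4, u≡1; β=-1, v≡2 (mod 3); (1|3)=+1, (2|3)=-1; sign (−1)^0·+1^-1·-1^4 = +1.
(322, 51 / ℚ) ramifies at {2, 23}: a division algebra.

[2, 23]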